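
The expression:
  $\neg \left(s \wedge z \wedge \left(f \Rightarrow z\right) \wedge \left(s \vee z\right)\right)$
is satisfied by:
  {s: False, z: False}
  {z: True, s: False}
  {s: True, z: False}


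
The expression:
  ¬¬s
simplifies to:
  s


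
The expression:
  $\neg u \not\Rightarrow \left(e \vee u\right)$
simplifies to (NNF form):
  $\neg e \wedge \neg u$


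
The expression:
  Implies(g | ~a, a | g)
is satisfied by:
  {a: True, g: True}
  {a: True, g: False}
  {g: True, a: False}


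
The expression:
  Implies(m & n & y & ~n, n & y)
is always true.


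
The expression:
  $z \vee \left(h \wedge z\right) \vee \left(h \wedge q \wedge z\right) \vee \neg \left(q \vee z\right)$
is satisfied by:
  {z: True, q: False}
  {q: False, z: False}
  {q: True, z: True}


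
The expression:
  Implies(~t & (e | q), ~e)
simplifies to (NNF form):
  t | ~e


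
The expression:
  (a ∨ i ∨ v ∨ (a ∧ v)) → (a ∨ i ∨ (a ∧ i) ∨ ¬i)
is always true.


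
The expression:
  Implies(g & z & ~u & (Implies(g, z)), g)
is always true.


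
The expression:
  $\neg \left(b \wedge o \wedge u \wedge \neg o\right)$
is always true.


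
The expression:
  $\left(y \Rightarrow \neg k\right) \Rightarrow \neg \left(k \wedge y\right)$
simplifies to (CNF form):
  $\text{True}$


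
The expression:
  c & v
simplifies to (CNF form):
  c & v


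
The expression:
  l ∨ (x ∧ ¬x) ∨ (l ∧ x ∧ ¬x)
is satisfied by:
  {l: True}


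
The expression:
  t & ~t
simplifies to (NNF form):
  False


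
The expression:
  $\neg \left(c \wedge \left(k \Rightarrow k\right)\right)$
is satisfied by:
  {c: False}


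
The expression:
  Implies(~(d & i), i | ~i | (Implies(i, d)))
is always true.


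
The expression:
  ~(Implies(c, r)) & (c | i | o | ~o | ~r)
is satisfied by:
  {c: True, r: False}


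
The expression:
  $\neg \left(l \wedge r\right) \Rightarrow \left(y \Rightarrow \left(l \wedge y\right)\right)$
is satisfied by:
  {l: True, y: False}
  {y: False, l: False}
  {y: True, l: True}


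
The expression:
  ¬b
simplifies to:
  ¬b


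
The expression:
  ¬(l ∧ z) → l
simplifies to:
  l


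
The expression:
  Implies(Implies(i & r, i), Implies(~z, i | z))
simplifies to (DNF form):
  i | z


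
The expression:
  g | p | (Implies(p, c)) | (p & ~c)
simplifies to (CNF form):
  True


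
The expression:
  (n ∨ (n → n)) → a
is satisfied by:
  {a: True}


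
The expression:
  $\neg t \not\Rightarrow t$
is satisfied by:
  {t: False}


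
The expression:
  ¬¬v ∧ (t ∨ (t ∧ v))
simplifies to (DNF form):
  t ∧ v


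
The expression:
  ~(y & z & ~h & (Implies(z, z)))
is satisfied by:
  {h: True, z: False, y: False}
  {h: False, z: False, y: False}
  {y: True, h: True, z: False}
  {y: True, h: False, z: False}
  {z: True, h: True, y: False}
  {z: True, h: False, y: False}
  {z: True, y: True, h: True}


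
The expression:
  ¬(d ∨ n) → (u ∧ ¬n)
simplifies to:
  d ∨ n ∨ u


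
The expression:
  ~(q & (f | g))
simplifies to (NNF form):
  ~q | (~f & ~g)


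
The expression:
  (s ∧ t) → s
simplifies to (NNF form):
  True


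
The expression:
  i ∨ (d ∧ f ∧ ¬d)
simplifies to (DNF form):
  i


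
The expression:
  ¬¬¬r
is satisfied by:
  {r: False}


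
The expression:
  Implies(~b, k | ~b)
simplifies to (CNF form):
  True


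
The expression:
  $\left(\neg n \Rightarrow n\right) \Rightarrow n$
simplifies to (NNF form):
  $\text{True}$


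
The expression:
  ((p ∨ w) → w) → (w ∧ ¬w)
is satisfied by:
  {p: True, w: False}


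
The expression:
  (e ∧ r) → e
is always true.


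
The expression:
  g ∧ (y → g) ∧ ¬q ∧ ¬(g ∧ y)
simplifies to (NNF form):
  g ∧ ¬q ∧ ¬y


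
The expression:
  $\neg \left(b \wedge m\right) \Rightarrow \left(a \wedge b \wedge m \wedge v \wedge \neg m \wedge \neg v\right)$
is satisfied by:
  {m: True, b: True}


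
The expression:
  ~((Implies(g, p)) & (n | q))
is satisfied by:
  {g: True, q: False, p: False, n: False}
  {g: False, q: False, p: False, n: False}
  {n: True, g: True, q: False, p: False}
  {g: True, p: True, n: False, q: False}
  {p: True, n: False, q: False, g: False}
  {g: True, q: True, n: False, p: False}
  {n: True, g: True, q: True, p: False}


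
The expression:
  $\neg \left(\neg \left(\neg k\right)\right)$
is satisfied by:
  {k: False}


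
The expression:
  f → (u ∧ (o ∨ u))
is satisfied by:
  {u: True, f: False}
  {f: False, u: False}
  {f: True, u: True}


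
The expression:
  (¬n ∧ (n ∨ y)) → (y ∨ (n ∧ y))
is always true.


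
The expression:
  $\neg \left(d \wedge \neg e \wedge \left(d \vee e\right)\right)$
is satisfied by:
  {e: True, d: False}
  {d: False, e: False}
  {d: True, e: True}


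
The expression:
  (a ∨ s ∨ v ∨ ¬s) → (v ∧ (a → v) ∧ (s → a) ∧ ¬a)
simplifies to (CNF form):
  v ∧ ¬a ∧ ¬s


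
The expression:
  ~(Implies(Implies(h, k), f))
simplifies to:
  ~f & (k | ~h)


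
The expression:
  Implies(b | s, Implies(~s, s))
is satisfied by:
  {s: True, b: False}
  {b: False, s: False}
  {b: True, s: True}


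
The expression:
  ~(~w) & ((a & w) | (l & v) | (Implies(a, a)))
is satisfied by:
  {w: True}


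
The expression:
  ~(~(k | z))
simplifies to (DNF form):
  k | z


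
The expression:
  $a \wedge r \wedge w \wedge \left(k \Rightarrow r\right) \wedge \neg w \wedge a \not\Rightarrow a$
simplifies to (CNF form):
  $\text{False}$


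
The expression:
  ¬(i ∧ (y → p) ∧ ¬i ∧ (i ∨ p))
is always true.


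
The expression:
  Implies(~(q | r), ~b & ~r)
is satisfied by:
  {r: True, q: True, b: False}
  {r: True, q: False, b: False}
  {q: True, r: False, b: False}
  {r: False, q: False, b: False}
  {r: True, b: True, q: True}
  {r: True, b: True, q: False}
  {b: True, q: True, r: False}


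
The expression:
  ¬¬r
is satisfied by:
  {r: True}


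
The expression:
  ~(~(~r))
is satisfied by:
  {r: False}


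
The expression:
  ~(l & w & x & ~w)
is always true.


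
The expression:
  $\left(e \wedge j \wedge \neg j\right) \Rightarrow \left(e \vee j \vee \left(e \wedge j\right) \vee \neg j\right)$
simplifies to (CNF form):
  $\text{True}$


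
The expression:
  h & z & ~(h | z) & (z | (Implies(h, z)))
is never true.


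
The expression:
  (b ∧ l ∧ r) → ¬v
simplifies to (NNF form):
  ¬b ∨ ¬l ∨ ¬r ∨ ¬v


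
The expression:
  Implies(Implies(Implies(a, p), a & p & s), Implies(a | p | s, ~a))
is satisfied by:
  {p: True, s: False, a: False}
  {s: False, a: False, p: False}
  {p: True, s: True, a: False}
  {s: True, p: False, a: False}
  {a: True, p: True, s: False}


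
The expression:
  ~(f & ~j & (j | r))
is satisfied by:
  {j: True, r: False, f: False}
  {j: False, r: False, f: False}
  {f: True, j: True, r: False}
  {f: True, j: False, r: False}
  {r: True, j: True, f: False}
  {r: True, j: False, f: False}
  {r: True, f: True, j: True}


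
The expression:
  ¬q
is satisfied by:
  {q: False}


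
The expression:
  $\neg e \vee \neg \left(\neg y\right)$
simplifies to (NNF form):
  $y \vee \neg e$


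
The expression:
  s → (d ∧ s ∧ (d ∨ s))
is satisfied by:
  {d: True, s: False}
  {s: False, d: False}
  {s: True, d: True}


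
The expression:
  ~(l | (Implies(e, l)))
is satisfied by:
  {e: True, l: False}


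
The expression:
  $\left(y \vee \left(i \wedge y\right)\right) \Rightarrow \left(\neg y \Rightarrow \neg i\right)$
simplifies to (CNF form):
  $\text{True}$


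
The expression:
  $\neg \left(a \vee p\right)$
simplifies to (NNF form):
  $\neg a \wedge \neg p$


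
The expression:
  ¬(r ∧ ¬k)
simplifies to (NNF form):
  k ∨ ¬r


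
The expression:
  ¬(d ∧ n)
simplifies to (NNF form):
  ¬d ∨ ¬n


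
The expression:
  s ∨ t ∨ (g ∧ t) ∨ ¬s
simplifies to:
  True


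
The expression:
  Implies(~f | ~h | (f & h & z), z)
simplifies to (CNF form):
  (f | z) & (h | z)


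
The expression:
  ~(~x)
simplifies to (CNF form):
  x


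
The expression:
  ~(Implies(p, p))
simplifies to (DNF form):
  False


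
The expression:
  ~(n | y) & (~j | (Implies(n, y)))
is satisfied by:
  {n: False, y: False}


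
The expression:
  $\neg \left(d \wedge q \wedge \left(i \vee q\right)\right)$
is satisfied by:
  {q: False, d: False}
  {d: True, q: False}
  {q: True, d: False}


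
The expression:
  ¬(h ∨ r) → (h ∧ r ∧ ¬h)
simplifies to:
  h ∨ r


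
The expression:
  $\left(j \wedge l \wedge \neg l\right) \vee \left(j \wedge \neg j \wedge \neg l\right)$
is never true.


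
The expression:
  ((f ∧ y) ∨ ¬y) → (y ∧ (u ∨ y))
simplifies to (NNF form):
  y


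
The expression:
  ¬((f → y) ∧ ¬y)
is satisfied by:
  {y: True, f: True}
  {y: True, f: False}
  {f: True, y: False}


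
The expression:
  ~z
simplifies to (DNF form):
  ~z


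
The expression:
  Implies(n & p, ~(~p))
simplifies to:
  True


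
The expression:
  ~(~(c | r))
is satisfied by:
  {r: True, c: True}
  {r: True, c: False}
  {c: True, r: False}


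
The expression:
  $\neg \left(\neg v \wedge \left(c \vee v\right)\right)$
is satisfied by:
  {v: True, c: False}
  {c: False, v: False}
  {c: True, v: True}


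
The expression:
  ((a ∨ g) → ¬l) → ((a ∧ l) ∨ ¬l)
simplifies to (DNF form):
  a ∨ g ∨ ¬l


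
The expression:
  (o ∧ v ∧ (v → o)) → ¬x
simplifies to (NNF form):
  ¬o ∨ ¬v ∨ ¬x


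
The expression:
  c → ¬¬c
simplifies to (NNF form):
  True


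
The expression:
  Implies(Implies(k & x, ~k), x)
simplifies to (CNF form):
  x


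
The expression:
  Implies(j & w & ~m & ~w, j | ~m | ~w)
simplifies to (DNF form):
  True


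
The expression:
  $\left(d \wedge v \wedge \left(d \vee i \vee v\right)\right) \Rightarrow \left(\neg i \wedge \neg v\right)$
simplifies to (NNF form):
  $\neg d \vee \neg v$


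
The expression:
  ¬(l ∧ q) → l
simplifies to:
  l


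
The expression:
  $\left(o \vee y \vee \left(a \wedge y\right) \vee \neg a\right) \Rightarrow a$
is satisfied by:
  {a: True}


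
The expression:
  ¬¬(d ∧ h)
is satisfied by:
  {h: True, d: True}


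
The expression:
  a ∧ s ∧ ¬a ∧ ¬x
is never true.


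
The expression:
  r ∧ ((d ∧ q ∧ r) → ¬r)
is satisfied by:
  {r: True, q: False, d: False}
  {r: True, d: True, q: False}
  {r: True, q: True, d: False}


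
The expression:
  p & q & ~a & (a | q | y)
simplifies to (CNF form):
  p & q & ~a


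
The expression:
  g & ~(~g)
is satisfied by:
  {g: True}


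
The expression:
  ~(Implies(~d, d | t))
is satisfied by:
  {d: False, t: False}


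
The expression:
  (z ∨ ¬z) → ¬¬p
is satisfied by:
  {p: True}


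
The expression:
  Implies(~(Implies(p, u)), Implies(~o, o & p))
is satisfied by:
  {o: True, u: True, p: False}
  {o: True, p: False, u: False}
  {u: True, p: False, o: False}
  {u: False, p: False, o: False}
  {o: True, u: True, p: True}
  {o: True, p: True, u: False}
  {u: True, p: True, o: False}


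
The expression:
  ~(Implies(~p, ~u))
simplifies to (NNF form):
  u & ~p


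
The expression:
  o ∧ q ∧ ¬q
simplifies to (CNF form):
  False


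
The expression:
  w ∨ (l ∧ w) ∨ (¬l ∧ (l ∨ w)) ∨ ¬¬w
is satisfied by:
  {w: True}


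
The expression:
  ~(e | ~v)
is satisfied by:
  {v: True, e: False}


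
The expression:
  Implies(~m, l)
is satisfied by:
  {m: True, l: True}
  {m: True, l: False}
  {l: True, m: False}


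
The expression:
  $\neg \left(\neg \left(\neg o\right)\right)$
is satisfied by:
  {o: False}


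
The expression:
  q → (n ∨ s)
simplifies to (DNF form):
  n ∨ s ∨ ¬q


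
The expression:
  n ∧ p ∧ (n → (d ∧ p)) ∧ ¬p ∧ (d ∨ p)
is never true.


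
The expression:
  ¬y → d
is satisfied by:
  {y: True, d: True}
  {y: True, d: False}
  {d: True, y: False}


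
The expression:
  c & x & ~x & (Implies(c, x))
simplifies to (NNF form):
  False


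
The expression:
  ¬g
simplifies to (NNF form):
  ¬g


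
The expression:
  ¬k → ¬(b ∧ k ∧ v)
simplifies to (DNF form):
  True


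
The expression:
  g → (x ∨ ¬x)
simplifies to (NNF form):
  True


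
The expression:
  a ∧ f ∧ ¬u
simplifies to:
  a ∧ f ∧ ¬u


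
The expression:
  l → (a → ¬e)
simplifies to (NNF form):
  ¬a ∨ ¬e ∨ ¬l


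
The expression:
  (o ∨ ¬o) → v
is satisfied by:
  {v: True}


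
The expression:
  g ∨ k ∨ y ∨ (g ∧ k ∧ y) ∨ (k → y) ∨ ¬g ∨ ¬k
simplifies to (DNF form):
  True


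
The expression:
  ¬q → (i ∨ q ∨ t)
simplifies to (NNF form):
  i ∨ q ∨ t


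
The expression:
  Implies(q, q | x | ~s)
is always true.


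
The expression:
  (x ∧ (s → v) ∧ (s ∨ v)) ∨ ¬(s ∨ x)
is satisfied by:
  {v: True, s: False, x: False}
  {v: False, s: False, x: False}
  {x: True, v: True, s: False}
  {x: True, s: True, v: True}


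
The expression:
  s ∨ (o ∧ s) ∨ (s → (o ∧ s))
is always true.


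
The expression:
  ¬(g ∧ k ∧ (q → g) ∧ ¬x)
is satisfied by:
  {x: True, g: False, k: False}
  {g: False, k: False, x: False}
  {x: True, k: True, g: False}
  {k: True, g: False, x: False}
  {x: True, g: True, k: False}
  {g: True, x: False, k: False}
  {x: True, k: True, g: True}


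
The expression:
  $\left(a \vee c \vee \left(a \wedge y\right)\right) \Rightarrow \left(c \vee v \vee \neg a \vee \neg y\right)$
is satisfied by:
  {v: True, c: True, a: False, y: False}
  {v: True, c: False, a: False, y: False}
  {c: True, y: False, v: False, a: False}
  {y: False, c: False, v: False, a: False}
  {y: True, v: True, c: True, a: False}
  {y: True, v: True, c: False, a: False}
  {y: True, c: True, v: False, a: False}
  {y: True, c: False, v: False, a: False}
  {a: True, v: True, c: True, y: False}
  {a: True, v: True, c: False, y: False}
  {a: True, c: True, v: False, y: False}
  {a: True, c: False, v: False, y: False}
  {y: True, a: True, v: True, c: True}
  {y: True, a: True, v: True, c: False}
  {y: True, a: True, c: True, v: False}


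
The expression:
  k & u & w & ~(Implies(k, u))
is never true.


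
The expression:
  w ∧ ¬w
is never true.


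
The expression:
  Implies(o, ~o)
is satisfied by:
  {o: False}


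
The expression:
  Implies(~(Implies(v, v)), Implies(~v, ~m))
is always true.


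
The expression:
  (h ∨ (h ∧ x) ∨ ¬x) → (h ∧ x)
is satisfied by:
  {x: True}


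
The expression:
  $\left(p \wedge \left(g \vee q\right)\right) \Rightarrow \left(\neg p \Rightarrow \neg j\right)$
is always true.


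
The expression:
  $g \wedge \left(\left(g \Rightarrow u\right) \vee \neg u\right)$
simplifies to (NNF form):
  $g$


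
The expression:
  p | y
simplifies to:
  p | y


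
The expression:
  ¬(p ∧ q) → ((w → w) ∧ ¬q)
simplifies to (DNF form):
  p ∨ ¬q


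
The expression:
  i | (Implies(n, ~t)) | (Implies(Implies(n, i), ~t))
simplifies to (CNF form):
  True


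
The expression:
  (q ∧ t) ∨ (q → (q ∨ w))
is always true.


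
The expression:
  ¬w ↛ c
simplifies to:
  ¬c ∧ ¬w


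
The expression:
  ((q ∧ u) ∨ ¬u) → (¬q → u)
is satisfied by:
  {q: True, u: True}
  {q: True, u: False}
  {u: True, q: False}


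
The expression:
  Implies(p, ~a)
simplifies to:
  ~a | ~p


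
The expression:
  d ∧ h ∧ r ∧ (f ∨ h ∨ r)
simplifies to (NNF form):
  d ∧ h ∧ r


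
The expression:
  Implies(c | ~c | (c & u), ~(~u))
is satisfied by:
  {u: True}


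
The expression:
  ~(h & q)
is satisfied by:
  {h: False, q: False}
  {q: True, h: False}
  {h: True, q: False}


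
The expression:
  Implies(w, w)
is always true.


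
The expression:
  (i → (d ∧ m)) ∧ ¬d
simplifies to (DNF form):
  ¬d ∧ ¬i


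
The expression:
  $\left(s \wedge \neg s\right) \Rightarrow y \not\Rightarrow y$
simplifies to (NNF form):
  $\text{True}$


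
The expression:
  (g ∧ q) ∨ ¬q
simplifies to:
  g ∨ ¬q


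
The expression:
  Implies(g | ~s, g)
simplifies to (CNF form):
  g | s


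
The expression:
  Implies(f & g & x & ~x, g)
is always true.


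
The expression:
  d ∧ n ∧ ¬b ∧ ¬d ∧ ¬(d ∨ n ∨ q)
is never true.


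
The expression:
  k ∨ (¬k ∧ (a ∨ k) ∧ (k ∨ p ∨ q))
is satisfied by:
  {a: True, k: True, p: True, q: True}
  {a: True, k: True, p: True, q: False}
  {a: True, k: True, q: True, p: False}
  {a: True, k: True, q: False, p: False}
  {k: True, p: True, q: True, a: False}
  {k: True, p: True, q: False, a: False}
  {k: True, p: False, q: True, a: False}
  {k: True, p: False, q: False, a: False}
  {a: True, p: True, q: True, k: False}
  {a: True, p: True, q: False, k: False}
  {a: True, q: True, p: False, k: False}


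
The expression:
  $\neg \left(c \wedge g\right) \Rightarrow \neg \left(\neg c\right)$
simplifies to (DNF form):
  $c$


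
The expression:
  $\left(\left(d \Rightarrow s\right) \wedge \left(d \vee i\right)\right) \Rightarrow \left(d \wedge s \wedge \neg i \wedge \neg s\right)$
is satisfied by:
  {d: False, i: False, s: False}
  {s: True, d: False, i: False}
  {d: True, s: False, i: False}
  {i: True, d: True, s: False}


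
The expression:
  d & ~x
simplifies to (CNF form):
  d & ~x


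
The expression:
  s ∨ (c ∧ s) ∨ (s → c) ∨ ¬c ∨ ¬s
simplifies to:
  True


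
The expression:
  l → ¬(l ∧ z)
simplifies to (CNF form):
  ¬l ∨ ¬z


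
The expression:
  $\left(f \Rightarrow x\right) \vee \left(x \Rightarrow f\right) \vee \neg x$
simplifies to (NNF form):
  $\text{True}$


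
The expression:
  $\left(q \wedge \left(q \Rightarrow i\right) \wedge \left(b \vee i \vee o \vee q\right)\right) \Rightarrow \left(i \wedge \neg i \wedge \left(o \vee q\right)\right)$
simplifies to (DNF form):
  $\neg i \vee \neg q$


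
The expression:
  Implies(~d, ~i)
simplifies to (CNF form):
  d | ~i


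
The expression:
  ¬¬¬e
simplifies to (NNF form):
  ¬e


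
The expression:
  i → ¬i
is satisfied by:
  {i: False}


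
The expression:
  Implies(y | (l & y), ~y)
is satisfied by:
  {y: False}


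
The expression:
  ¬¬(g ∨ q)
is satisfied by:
  {q: True, g: True}
  {q: True, g: False}
  {g: True, q: False}


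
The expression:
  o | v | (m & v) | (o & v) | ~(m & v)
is always true.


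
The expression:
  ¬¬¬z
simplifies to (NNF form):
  ¬z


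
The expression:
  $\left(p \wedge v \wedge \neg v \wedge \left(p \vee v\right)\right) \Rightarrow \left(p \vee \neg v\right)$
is always true.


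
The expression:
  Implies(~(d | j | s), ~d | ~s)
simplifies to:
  True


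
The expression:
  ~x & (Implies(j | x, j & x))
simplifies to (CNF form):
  ~j & ~x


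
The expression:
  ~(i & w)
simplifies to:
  ~i | ~w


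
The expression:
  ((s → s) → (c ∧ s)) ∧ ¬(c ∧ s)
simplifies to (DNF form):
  False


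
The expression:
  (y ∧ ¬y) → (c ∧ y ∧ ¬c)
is always true.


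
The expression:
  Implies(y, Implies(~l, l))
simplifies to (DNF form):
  l | ~y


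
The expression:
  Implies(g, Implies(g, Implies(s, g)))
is always true.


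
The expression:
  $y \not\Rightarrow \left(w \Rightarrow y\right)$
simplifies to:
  $\text{False}$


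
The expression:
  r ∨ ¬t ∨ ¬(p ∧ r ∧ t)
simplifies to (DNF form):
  True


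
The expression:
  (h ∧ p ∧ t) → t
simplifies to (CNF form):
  True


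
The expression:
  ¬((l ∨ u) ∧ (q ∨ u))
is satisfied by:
  {u: False, l: False, q: False}
  {q: True, u: False, l: False}
  {l: True, u: False, q: False}


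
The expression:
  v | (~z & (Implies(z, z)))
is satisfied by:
  {v: True, z: False}
  {z: False, v: False}
  {z: True, v: True}


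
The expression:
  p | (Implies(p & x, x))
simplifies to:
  True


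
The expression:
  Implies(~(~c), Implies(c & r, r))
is always true.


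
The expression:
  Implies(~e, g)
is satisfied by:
  {e: True, g: True}
  {e: True, g: False}
  {g: True, e: False}


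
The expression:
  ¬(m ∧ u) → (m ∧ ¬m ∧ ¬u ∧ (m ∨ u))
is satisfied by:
  {m: True, u: True}


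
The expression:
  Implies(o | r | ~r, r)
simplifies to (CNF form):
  r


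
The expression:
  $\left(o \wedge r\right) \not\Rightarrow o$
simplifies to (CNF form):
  $\text{False}$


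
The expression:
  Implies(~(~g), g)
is always true.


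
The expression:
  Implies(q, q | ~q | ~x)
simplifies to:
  True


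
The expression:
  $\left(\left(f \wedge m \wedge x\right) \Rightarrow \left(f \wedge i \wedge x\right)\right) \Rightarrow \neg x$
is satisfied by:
  {f: True, m: True, i: False, x: False}
  {f: True, i: False, m: False, x: False}
  {m: True, f: False, i: False, x: False}
  {f: False, i: False, m: False, x: False}
  {f: True, i: True, m: True, x: False}
  {f: True, i: True, m: False, x: False}
  {i: True, m: True, f: False, x: False}
  {i: True, f: False, m: False, x: False}
  {x: True, f: True, m: True, i: False}


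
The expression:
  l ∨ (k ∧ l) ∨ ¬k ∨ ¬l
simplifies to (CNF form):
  True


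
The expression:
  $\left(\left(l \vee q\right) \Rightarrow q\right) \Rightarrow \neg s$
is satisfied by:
  {l: True, q: False, s: False}
  {q: False, s: False, l: False}
  {l: True, q: True, s: False}
  {q: True, l: False, s: False}
  {s: True, l: True, q: False}


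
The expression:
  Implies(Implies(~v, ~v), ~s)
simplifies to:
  ~s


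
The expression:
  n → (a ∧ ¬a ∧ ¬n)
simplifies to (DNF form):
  ¬n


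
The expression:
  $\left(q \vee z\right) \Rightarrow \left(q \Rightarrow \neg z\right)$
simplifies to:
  $\neg q \vee \neg z$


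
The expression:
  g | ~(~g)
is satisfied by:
  {g: True}


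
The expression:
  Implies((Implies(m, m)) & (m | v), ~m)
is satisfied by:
  {m: False}


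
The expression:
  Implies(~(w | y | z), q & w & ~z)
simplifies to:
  w | y | z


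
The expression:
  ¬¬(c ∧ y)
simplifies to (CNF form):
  c ∧ y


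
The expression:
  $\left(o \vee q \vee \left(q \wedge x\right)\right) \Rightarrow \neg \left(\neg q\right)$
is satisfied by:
  {q: True, o: False}
  {o: False, q: False}
  {o: True, q: True}


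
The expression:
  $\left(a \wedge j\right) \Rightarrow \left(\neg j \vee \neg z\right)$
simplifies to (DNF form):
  $\neg a \vee \neg j \vee \neg z$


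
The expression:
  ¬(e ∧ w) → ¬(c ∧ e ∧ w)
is always true.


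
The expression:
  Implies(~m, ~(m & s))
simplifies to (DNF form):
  True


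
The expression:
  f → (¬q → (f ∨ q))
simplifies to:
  True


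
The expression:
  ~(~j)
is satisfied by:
  {j: True}


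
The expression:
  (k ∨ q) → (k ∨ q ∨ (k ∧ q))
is always true.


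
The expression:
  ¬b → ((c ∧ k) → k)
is always true.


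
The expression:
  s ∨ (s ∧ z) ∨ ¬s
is always true.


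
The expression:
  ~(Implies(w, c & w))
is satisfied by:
  {w: True, c: False}


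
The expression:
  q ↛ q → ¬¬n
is always true.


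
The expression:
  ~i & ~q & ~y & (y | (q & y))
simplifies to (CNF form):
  False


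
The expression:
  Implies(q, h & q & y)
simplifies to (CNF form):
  (h | ~q) & (y | ~q)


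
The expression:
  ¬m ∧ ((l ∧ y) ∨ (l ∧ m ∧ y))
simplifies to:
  l ∧ y ∧ ¬m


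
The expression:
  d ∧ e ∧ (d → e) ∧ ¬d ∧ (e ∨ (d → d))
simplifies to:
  False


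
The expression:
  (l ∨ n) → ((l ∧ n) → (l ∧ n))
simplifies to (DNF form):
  True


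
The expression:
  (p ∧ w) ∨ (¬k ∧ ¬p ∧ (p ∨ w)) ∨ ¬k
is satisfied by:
  {w: True, p: True, k: False}
  {w: True, p: False, k: False}
  {p: True, w: False, k: False}
  {w: False, p: False, k: False}
  {w: True, k: True, p: True}


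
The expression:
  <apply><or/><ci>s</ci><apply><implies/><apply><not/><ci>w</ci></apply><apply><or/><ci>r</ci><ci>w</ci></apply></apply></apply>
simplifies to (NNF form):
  <apply><or/><ci>r</ci><ci>s</ci><ci>w</ci></apply>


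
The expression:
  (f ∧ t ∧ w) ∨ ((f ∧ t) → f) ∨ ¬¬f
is always true.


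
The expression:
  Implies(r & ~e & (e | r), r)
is always true.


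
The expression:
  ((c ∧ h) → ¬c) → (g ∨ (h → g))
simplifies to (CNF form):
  c ∨ g ∨ ¬h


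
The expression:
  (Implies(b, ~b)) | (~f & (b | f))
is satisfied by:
  {b: False, f: False}
  {f: True, b: False}
  {b: True, f: False}


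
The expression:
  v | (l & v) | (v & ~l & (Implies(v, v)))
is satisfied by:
  {v: True}


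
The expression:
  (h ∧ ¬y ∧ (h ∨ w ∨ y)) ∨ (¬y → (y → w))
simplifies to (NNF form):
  True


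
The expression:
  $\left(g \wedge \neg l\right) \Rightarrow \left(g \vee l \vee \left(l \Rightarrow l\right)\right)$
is always true.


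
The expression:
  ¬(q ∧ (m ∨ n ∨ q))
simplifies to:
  ¬q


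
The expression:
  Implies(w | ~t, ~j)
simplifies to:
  ~j | (t & ~w)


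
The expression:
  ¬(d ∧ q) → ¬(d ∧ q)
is always true.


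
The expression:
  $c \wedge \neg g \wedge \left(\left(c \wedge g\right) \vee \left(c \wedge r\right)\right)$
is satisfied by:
  {r: True, c: True, g: False}


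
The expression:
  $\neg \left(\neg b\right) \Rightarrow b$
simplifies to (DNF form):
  $\text{True}$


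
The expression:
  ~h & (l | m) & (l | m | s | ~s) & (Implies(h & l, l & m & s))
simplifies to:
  ~h & (l | m)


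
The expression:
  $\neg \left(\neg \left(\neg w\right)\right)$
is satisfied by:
  {w: False}


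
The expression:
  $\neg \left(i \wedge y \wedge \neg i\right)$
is always true.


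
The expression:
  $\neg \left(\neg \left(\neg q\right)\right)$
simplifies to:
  $\neg q$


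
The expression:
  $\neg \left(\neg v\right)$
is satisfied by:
  {v: True}


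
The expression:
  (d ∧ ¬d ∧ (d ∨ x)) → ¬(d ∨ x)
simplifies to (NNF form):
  True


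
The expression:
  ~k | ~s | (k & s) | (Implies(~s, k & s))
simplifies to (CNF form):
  True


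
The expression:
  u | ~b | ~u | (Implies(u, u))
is always true.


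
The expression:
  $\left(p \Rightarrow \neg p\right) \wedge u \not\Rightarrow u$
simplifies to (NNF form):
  $\text{False}$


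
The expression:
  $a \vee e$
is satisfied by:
  {a: True, e: True}
  {a: True, e: False}
  {e: True, a: False}


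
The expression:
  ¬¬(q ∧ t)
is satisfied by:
  {t: True, q: True}


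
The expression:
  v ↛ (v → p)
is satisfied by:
  {v: True, p: False}


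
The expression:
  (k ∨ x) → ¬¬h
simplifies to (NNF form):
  h ∨ (¬k ∧ ¬x)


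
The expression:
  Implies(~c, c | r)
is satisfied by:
  {r: True, c: True}
  {r: True, c: False}
  {c: True, r: False}


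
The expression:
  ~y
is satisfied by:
  {y: False}


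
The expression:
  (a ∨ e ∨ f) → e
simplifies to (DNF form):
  e ∨ (¬a ∧ ¬f)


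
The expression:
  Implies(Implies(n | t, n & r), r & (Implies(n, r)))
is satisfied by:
  {r: True, n: True, t: True}
  {r: True, n: True, t: False}
  {r: True, t: True, n: False}
  {r: True, t: False, n: False}
  {n: True, t: True, r: False}
  {n: True, t: False, r: False}
  {t: True, n: False, r: False}


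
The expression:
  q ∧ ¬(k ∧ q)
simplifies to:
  q ∧ ¬k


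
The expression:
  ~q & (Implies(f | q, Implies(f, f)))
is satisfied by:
  {q: False}


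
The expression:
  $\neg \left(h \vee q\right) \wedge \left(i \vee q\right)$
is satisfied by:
  {i: True, q: False, h: False}


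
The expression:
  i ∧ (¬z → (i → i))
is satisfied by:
  {i: True}


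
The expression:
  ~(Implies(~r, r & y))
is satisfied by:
  {r: False}


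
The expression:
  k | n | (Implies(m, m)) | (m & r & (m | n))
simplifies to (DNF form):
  True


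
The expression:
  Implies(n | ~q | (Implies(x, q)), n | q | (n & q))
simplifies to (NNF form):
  n | q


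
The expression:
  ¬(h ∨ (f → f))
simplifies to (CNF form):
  False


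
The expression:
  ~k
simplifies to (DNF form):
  ~k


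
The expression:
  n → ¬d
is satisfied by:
  {d: False, n: False}
  {n: True, d: False}
  {d: True, n: False}


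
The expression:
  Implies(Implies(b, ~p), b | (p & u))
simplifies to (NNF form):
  b | (p & u)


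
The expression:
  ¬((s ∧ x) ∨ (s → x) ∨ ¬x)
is never true.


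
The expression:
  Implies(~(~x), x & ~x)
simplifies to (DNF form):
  ~x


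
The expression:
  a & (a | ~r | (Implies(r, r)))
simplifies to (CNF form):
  a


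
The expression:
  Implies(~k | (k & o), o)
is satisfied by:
  {k: True, o: True}
  {k: True, o: False}
  {o: True, k: False}


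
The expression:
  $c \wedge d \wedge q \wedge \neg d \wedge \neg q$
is never true.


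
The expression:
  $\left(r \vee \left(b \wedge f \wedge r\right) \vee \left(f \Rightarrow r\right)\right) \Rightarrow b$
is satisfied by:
  {b: True, f: True, r: False}
  {b: True, r: False, f: False}
  {b: True, f: True, r: True}
  {b: True, r: True, f: False}
  {f: True, r: False, b: False}


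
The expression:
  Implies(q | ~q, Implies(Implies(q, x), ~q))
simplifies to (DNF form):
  ~q | ~x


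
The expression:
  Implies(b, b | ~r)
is always true.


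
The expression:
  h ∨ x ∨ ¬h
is always true.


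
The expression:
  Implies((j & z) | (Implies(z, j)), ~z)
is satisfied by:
  {z: False, j: False}
  {j: True, z: False}
  {z: True, j: False}


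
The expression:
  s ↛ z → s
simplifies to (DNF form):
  True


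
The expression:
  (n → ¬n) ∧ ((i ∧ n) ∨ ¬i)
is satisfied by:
  {n: False, i: False}


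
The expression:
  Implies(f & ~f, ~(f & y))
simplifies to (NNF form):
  True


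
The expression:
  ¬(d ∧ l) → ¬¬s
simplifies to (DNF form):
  s ∨ (d ∧ l)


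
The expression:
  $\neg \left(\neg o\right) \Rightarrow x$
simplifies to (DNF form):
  $x \vee \neg o$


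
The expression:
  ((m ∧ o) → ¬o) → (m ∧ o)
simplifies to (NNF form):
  m ∧ o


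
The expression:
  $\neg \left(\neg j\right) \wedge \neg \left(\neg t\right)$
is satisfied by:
  {t: True, j: True}


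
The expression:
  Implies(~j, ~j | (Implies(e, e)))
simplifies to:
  True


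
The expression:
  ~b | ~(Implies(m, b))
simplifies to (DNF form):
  ~b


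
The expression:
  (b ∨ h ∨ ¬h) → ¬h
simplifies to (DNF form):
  ¬h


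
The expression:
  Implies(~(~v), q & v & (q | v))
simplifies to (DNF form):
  q | ~v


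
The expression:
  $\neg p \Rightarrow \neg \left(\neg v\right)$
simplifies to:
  $p \vee v$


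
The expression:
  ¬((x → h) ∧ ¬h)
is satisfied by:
  {x: True, h: True}
  {x: True, h: False}
  {h: True, x: False}


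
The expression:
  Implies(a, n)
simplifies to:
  n | ~a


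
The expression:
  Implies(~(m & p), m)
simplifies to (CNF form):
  m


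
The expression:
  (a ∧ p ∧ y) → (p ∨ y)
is always true.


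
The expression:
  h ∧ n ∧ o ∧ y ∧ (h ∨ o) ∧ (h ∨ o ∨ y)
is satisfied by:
  {h: True, o: True, y: True, n: True}


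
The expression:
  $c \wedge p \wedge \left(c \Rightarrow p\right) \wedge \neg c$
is never true.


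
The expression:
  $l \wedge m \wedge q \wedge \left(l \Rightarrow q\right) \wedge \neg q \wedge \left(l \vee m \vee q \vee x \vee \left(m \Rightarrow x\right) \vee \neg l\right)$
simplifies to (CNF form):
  $\text{False}$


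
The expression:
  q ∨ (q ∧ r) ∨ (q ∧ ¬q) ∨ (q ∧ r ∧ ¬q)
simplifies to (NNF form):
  q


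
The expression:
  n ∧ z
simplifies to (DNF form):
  n ∧ z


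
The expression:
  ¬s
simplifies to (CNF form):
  ¬s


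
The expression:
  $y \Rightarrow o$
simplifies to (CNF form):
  $o \vee \neg y$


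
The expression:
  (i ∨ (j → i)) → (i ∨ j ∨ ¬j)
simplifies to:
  True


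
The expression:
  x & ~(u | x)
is never true.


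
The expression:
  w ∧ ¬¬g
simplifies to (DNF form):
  g ∧ w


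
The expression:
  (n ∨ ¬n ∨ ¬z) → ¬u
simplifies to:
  ¬u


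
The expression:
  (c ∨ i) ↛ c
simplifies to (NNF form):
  i ∧ ¬c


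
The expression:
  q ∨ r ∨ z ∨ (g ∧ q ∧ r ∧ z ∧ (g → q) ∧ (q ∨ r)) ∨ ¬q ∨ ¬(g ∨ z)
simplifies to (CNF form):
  True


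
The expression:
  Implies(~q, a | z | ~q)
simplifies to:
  True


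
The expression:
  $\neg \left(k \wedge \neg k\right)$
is always true.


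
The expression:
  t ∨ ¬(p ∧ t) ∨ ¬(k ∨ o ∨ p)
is always true.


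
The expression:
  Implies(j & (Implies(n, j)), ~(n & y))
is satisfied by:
  {y: False, n: False, j: False}
  {j: True, y: False, n: False}
  {n: True, y: False, j: False}
  {j: True, n: True, y: False}
  {y: True, j: False, n: False}
  {j: True, y: True, n: False}
  {n: True, y: True, j: False}


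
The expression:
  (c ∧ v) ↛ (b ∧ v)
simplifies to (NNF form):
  c ∧ v ∧ ¬b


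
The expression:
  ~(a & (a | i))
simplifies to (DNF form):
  ~a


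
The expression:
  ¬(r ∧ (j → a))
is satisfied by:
  {j: True, r: False, a: False}
  {j: False, r: False, a: False}
  {a: True, j: True, r: False}
  {a: True, j: False, r: False}
  {r: True, j: True, a: False}


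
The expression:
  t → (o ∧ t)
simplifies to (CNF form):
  o ∨ ¬t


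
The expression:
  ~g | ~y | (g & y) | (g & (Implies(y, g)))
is always true.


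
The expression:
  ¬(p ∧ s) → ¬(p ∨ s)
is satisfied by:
  {p: False, s: False}
  {s: True, p: True}


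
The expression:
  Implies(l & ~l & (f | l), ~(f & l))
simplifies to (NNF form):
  True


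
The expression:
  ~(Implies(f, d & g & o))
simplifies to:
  f & (~d | ~g | ~o)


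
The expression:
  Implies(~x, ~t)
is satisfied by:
  {x: True, t: False}
  {t: False, x: False}
  {t: True, x: True}


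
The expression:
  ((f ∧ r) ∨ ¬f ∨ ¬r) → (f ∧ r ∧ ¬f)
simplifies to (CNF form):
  False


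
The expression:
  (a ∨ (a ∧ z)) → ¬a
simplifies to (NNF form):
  ¬a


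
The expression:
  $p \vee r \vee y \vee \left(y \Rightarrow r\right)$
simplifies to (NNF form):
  $\text{True}$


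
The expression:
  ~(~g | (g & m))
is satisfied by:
  {g: True, m: False}


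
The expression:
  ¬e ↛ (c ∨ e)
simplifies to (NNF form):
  ¬c ∧ ¬e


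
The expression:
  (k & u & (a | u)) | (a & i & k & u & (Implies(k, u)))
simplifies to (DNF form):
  k & u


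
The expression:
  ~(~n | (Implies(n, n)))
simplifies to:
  False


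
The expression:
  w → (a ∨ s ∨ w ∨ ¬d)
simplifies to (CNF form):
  True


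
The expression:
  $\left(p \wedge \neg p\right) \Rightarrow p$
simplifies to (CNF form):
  $\text{True}$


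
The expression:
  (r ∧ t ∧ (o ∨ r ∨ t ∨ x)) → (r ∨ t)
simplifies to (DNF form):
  True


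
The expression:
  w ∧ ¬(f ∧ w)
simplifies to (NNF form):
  w ∧ ¬f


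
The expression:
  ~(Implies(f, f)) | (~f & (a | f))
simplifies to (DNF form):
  a & ~f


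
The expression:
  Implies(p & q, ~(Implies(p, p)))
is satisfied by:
  {p: False, q: False}
  {q: True, p: False}
  {p: True, q: False}


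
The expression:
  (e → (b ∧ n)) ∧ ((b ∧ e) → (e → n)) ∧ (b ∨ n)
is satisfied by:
  {n: True, b: True, e: False}
  {n: True, e: False, b: False}
  {b: True, e: False, n: False}
  {n: True, b: True, e: True}


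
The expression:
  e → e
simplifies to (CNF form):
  True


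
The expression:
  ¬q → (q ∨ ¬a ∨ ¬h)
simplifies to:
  q ∨ ¬a ∨ ¬h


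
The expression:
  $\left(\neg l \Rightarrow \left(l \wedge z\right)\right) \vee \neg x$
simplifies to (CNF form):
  $l \vee \neg x$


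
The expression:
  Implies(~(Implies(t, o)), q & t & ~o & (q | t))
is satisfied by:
  {q: True, o: True, t: False}
  {q: True, o: False, t: False}
  {o: True, q: False, t: False}
  {q: False, o: False, t: False}
  {q: True, t: True, o: True}
  {q: True, t: True, o: False}
  {t: True, o: True, q: False}


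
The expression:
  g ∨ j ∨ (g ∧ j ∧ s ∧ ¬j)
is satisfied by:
  {g: True, j: True}
  {g: True, j: False}
  {j: True, g: False}


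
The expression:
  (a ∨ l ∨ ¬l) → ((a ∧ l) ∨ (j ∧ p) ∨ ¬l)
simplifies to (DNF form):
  a ∨ (j ∧ p) ∨ ¬l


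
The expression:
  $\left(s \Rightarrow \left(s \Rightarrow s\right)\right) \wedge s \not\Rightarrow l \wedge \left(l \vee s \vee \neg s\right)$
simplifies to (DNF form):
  $s \wedge \neg l$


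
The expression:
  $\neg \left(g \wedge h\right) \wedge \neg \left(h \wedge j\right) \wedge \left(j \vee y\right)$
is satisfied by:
  {y: True, j: False, h: False, g: False}
  {g: True, y: True, j: False, h: False}
  {j: True, y: True, g: False, h: False}
  {j: True, g: False, y: False, h: False}
  {g: True, j: True, y: True, h: False}
  {g: True, j: True, y: False, h: False}
  {h: True, y: True, g: False, j: False}


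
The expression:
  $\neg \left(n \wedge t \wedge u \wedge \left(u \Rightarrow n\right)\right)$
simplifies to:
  $\neg n \vee \neg t \vee \neg u$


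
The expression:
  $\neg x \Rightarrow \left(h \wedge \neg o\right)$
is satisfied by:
  {x: True, h: True, o: False}
  {x: True, o: False, h: False}
  {x: True, h: True, o: True}
  {x: True, o: True, h: False}
  {h: True, o: False, x: False}


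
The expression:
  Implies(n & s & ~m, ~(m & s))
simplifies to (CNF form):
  True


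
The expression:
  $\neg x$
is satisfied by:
  {x: False}


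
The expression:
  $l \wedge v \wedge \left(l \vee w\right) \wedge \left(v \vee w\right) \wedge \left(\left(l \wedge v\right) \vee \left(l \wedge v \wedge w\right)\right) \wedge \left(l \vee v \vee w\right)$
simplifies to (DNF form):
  $l \wedge v$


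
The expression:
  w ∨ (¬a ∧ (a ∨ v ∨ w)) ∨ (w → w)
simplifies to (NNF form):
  True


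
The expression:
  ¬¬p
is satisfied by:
  {p: True}


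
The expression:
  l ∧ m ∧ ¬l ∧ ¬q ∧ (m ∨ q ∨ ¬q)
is never true.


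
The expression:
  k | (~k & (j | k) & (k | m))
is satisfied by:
  {k: True, m: True, j: True}
  {k: True, m: True, j: False}
  {k: True, j: True, m: False}
  {k: True, j: False, m: False}
  {m: True, j: True, k: False}
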